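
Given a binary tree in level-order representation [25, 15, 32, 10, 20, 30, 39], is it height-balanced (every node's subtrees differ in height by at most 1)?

Tree (level-order array): [25, 15, 32, 10, 20, 30, 39]
Definition: a tree is height-balanced if, at every node, |h(left) - h(right)| <= 1 (empty subtree has height -1).
Bottom-up per-node check:
  node 10: h_left=-1, h_right=-1, diff=0 [OK], height=0
  node 20: h_left=-1, h_right=-1, diff=0 [OK], height=0
  node 15: h_left=0, h_right=0, diff=0 [OK], height=1
  node 30: h_left=-1, h_right=-1, diff=0 [OK], height=0
  node 39: h_left=-1, h_right=-1, diff=0 [OK], height=0
  node 32: h_left=0, h_right=0, diff=0 [OK], height=1
  node 25: h_left=1, h_right=1, diff=0 [OK], height=2
All nodes satisfy the balance condition.
Result: Balanced


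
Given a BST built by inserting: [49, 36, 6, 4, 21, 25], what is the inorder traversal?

Tree insertion order: [49, 36, 6, 4, 21, 25]
Tree (level-order array): [49, 36, None, 6, None, 4, 21, None, None, None, 25]
Inorder traversal: [4, 6, 21, 25, 36, 49]


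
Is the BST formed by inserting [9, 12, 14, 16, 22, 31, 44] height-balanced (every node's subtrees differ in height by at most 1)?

Tree (level-order array): [9, None, 12, None, 14, None, 16, None, 22, None, 31, None, 44]
Definition: a tree is height-balanced if, at every node, |h(left) - h(right)| <= 1 (empty subtree has height -1).
Bottom-up per-node check:
  node 44: h_left=-1, h_right=-1, diff=0 [OK], height=0
  node 31: h_left=-1, h_right=0, diff=1 [OK], height=1
  node 22: h_left=-1, h_right=1, diff=2 [FAIL (|-1-1|=2 > 1)], height=2
  node 16: h_left=-1, h_right=2, diff=3 [FAIL (|-1-2|=3 > 1)], height=3
  node 14: h_left=-1, h_right=3, diff=4 [FAIL (|-1-3|=4 > 1)], height=4
  node 12: h_left=-1, h_right=4, diff=5 [FAIL (|-1-4|=5 > 1)], height=5
  node 9: h_left=-1, h_right=5, diff=6 [FAIL (|-1-5|=6 > 1)], height=6
Node 22 violates the condition: |-1 - 1| = 2 > 1.
Result: Not balanced


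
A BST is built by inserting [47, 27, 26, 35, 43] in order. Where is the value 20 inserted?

Starting tree (level order): [47, 27, None, 26, 35, None, None, None, 43]
Insertion path: 47 -> 27 -> 26
Result: insert 20 as left child of 26
Final tree (level order): [47, 27, None, 26, 35, 20, None, None, 43]


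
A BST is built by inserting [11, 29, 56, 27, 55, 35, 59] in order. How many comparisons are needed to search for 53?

Search path for 53: 11 -> 29 -> 56 -> 55 -> 35
Found: False
Comparisons: 5


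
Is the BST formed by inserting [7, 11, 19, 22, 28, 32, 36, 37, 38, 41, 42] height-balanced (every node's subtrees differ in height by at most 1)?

Tree (level-order array): [7, None, 11, None, 19, None, 22, None, 28, None, 32, None, 36, None, 37, None, 38, None, 41, None, 42]
Definition: a tree is height-balanced if, at every node, |h(left) - h(right)| <= 1 (empty subtree has height -1).
Bottom-up per-node check:
  node 42: h_left=-1, h_right=-1, diff=0 [OK], height=0
  node 41: h_left=-1, h_right=0, diff=1 [OK], height=1
  node 38: h_left=-1, h_right=1, diff=2 [FAIL (|-1-1|=2 > 1)], height=2
  node 37: h_left=-1, h_right=2, diff=3 [FAIL (|-1-2|=3 > 1)], height=3
  node 36: h_left=-1, h_right=3, diff=4 [FAIL (|-1-3|=4 > 1)], height=4
  node 32: h_left=-1, h_right=4, diff=5 [FAIL (|-1-4|=5 > 1)], height=5
  node 28: h_left=-1, h_right=5, diff=6 [FAIL (|-1-5|=6 > 1)], height=6
  node 22: h_left=-1, h_right=6, diff=7 [FAIL (|-1-6|=7 > 1)], height=7
  node 19: h_left=-1, h_right=7, diff=8 [FAIL (|-1-7|=8 > 1)], height=8
  node 11: h_left=-1, h_right=8, diff=9 [FAIL (|-1-8|=9 > 1)], height=9
  node 7: h_left=-1, h_right=9, diff=10 [FAIL (|-1-9|=10 > 1)], height=10
Node 38 violates the condition: |-1 - 1| = 2 > 1.
Result: Not balanced


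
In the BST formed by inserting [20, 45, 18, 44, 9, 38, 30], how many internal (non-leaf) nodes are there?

Tree built from: [20, 45, 18, 44, 9, 38, 30]
Tree (level-order array): [20, 18, 45, 9, None, 44, None, None, None, 38, None, 30]
Rule: An internal node has at least one child.
Per-node child counts:
  node 20: 2 child(ren)
  node 18: 1 child(ren)
  node 9: 0 child(ren)
  node 45: 1 child(ren)
  node 44: 1 child(ren)
  node 38: 1 child(ren)
  node 30: 0 child(ren)
Matching nodes: [20, 18, 45, 44, 38]
Count of internal (non-leaf) nodes: 5


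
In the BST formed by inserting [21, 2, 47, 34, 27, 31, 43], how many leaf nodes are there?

Tree built from: [21, 2, 47, 34, 27, 31, 43]
Tree (level-order array): [21, 2, 47, None, None, 34, None, 27, 43, None, 31]
Rule: A leaf has 0 children.
Per-node child counts:
  node 21: 2 child(ren)
  node 2: 0 child(ren)
  node 47: 1 child(ren)
  node 34: 2 child(ren)
  node 27: 1 child(ren)
  node 31: 0 child(ren)
  node 43: 0 child(ren)
Matching nodes: [2, 31, 43]
Count of leaf nodes: 3


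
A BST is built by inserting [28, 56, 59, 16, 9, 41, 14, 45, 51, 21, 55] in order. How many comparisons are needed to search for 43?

Search path for 43: 28 -> 56 -> 41 -> 45
Found: False
Comparisons: 4


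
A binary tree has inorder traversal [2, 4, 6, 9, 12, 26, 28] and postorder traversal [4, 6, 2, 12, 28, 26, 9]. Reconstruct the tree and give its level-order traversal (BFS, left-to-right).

Inorder:   [2, 4, 6, 9, 12, 26, 28]
Postorder: [4, 6, 2, 12, 28, 26, 9]
Algorithm: postorder visits root last, so walk postorder right-to-left;
each value is the root of the current inorder slice — split it at that
value, recurse on the right subtree first, then the left.
Recursive splits:
  root=9; inorder splits into left=[2, 4, 6], right=[12, 26, 28]
  root=26; inorder splits into left=[12], right=[28]
  root=28; inorder splits into left=[], right=[]
  root=12; inorder splits into left=[], right=[]
  root=2; inorder splits into left=[], right=[4, 6]
  root=6; inorder splits into left=[4], right=[]
  root=4; inorder splits into left=[], right=[]
Reconstructed level-order: [9, 2, 26, 6, 12, 28, 4]


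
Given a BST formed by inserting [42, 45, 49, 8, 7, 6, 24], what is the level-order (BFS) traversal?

Tree insertion order: [42, 45, 49, 8, 7, 6, 24]
Tree (level-order array): [42, 8, 45, 7, 24, None, 49, 6]
BFS from the root, enqueuing left then right child of each popped node:
  queue [42] -> pop 42, enqueue [8, 45], visited so far: [42]
  queue [8, 45] -> pop 8, enqueue [7, 24], visited so far: [42, 8]
  queue [45, 7, 24] -> pop 45, enqueue [49], visited so far: [42, 8, 45]
  queue [7, 24, 49] -> pop 7, enqueue [6], visited so far: [42, 8, 45, 7]
  queue [24, 49, 6] -> pop 24, enqueue [none], visited so far: [42, 8, 45, 7, 24]
  queue [49, 6] -> pop 49, enqueue [none], visited so far: [42, 8, 45, 7, 24, 49]
  queue [6] -> pop 6, enqueue [none], visited so far: [42, 8, 45, 7, 24, 49, 6]
Result: [42, 8, 45, 7, 24, 49, 6]


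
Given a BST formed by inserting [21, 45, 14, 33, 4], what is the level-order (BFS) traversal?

Tree insertion order: [21, 45, 14, 33, 4]
Tree (level-order array): [21, 14, 45, 4, None, 33]
BFS from the root, enqueuing left then right child of each popped node:
  queue [21] -> pop 21, enqueue [14, 45], visited so far: [21]
  queue [14, 45] -> pop 14, enqueue [4], visited so far: [21, 14]
  queue [45, 4] -> pop 45, enqueue [33], visited so far: [21, 14, 45]
  queue [4, 33] -> pop 4, enqueue [none], visited so far: [21, 14, 45, 4]
  queue [33] -> pop 33, enqueue [none], visited so far: [21, 14, 45, 4, 33]
Result: [21, 14, 45, 4, 33]


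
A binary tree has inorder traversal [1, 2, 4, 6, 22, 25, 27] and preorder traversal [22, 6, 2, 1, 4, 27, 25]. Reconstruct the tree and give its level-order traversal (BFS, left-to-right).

Inorder:  [1, 2, 4, 6, 22, 25, 27]
Preorder: [22, 6, 2, 1, 4, 27, 25]
Algorithm: preorder visits root first, so consume preorder in order;
for each root, split the current inorder slice at that value into
left-subtree inorder and right-subtree inorder, then recurse.
Recursive splits:
  root=22; inorder splits into left=[1, 2, 4, 6], right=[25, 27]
  root=6; inorder splits into left=[1, 2, 4], right=[]
  root=2; inorder splits into left=[1], right=[4]
  root=1; inorder splits into left=[], right=[]
  root=4; inorder splits into left=[], right=[]
  root=27; inorder splits into left=[25], right=[]
  root=25; inorder splits into left=[], right=[]
Reconstructed level-order: [22, 6, 27, 2, 25, 1, 4]


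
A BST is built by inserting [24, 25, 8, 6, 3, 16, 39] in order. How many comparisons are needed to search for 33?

Search path for 33: 24 -> 25 -> 39
Found: False
Comparisons: 3


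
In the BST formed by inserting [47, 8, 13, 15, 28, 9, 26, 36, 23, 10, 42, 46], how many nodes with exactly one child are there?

Tree built from: [47, 8, 13, 15, 28, 9, 26, 36, 23, 10, 42, 46]
Tree (level-order array): [47, 8, None, None, 13, 9, 15, None, 10, None, 28, None, None, 26, 36, 23, None, None, 42, None, None, None, 46]
Rule: These are nodes with exactly 1 non-null child.
Per-node child counts:
  node 47: 1 child(ren)
  node 8: 1 child(ren)
  node 13: 2 child(ren)
  node 9: 1 child(ren)
  node 10: 0 child(ren)
  node 15: 1 child(ren)
  node 28: 2 child(ren)
  node 26: 1 child(ren)
  node 23: 0 child(ren)
  node 36: 1 child(ren)
  node 42: 1 child(ren)
  node 46: 0 child(ren)
Matching nodes: [47, 8, 9, 15, 26, 36, 42]
Count of nodes with exactly one child: 7


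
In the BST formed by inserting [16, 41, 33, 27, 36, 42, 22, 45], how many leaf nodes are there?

Tree built from: [16, 41, 33, 27, 36, 42, 22, 45]
Tree (level-order array): [16, None, 41, 33, 42, 27, 36, None, 45, 22]
Rule: A leaf has 0 children.
Per-node child counts:
  node 16: 1 child(ren)
  node 41: 2 child(ren)
  node 33: 2 child(ren)
  node 27: 1 child(ren)
  node 22: 0 child(ren)
  node 36: 0 child(ren)
  node 42: 1 child(ren)
  node 45: 0 child(ren)
Matching nodes: [22, 36, 45]
Count of leaf nodes: 3


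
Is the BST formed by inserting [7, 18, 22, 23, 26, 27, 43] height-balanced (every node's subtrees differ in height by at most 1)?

Tree (level-order array): [7, None, 18, None, 22, None, 23, None, 26, None, 27, None, 43]
Definition: a tree is height-balanced if, at every node, |h(left) - h(right)| <= 1 (empty subtree has height -1).
Bottom-up per-node check:
  node 43: h_left=-1, h_right=-1, diff=0 [OK], height=0
  node 27: h_left=-1, h_right=0, diff=1 [OK], height=1
  node 26: h_left=-1, h_right=1, diff=2 [FAIL (|-1-1|=2 > 1)], height=2
  node 23: h_left=-1, h_right=2, diff=3 [FAIL (|-1-2|=3 > 1)], height=3
  node 22: h_left=-1, h_right=3, diff=4 [FAIL (|-1-3|=4 > 1)], height=4
  node 18: h_left=-1, h_right=4, diff=5 [FAIL (|-1-4|=5 > 1)], height=5
  node 7: h_left=-1, h_right=5, diff=6 [FAIL (|-1-5|=6 > 1)], height=6
Node 26 violates the condition: |-1 - 1| = 2 > 1.
Result: Not balanced


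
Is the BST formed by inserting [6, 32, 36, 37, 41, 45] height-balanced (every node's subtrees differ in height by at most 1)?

Tree (level-order array): [6, None, 32, None, 36, None, 37, None, 41, None, 45]
Definition: a tree is height-balanced if, at every node, |h(left) - h(right)| <= 1 (empty subtree has height -1).
Bottom-up per-node check:
  node 45: h_left=-1, h_right=-1, diff=0 [OK], height=0
  node 41: h_left=-1, h_right=0, diff=1 [OK], height=1
  node 37: h_left=-1, h_right=1, diff=2 [FAIL (|-1-1|=2 > 1)], height=2
  node 36: h_left=-1, h_right=2, diff=3 [FAIL (|-1-2|=3 > 1)], height=3
  node 32: h_left=-1, h_right=3, diff=4 [FAIL (|-1-3|=4 > 1)], height=4
  node 6: h_left=-1, h_right=4, diff=5 [FAIL (|-1-4|=5 > 1)], height=5
Node 37 violates the condition: |-1 - 1| = 2 > 1.
Result: Not balanced


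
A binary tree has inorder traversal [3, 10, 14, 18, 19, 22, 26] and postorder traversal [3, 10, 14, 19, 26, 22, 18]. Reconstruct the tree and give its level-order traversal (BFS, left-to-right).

Inorder:   [3, 10, 14, 18, 19, 22, 26]
Postorder: [3, 10, 14, 19, 26, 22, 18]
Algorithm: postorder visits root last, so walk postorder right-to-left;
each value is the root of the current inorder slice — split it at that
value, recurse on the right subtree first, then the left.
Recursive splits:
  root=18; inorder splits into left=[3, 10, 14], right=[19, 22, 26]
  root=22; inorder splits into left=[19], right=[26]
  root=26; inorder splits into left=[], right=[]
  root=19; inorder splits into left=[], right=[]
  root=14; inorder splits into left=[3, 10], right=[]
  root=10; inorder splits into left=[3], right=[]
  root=3; inorder splits into left=[], right=[]
Reconstructed level-order: [18, 14, 22, 10, 19, 26, 3]


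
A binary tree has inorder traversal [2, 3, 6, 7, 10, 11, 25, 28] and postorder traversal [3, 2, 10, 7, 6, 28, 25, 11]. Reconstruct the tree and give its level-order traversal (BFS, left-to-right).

Inorder:   [2, 3, 6, 7, 10, 11, 25, 28]
Postorder: [3, 2, 10, 7, 6, 28, 25, 11]
Algorithm: postorder visits root last, so walk postorder right-to-left;
each value is the root of the current inorder slice — split it at that
value, recurse on the right subtree first, then the left.
Recursive splits:
  root=11; inorder splits into left=[2, 3, 6, 7, 10], right=[25, 28]
  root=25; inorder splits into left=[], right=[28]
  root=28; inorder splits into left=[], right=[]
  root=6; inorder splits into left=[2, 3], right=[7, 10]
  root=7; inorder splits into left=[], right=[10]
  root=10; inorder splits into left=[], right=[]
  root=2; inorder splits into left=[], right=[3]
  root=3; inorder splits into left=[], right=[]
Reconstructed level-order: [11, 6, 25, 2, 7, 28, 3, 10]


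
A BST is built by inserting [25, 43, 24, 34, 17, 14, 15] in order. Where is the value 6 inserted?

Starting tree (level order): [25, 24, 43, 17, None, 34, None, 14, None, None, None, None, 15]
Insertion path: 25 -> 24 -> 17 -> 14
Result: insert 6 as left child of 14
Final tree (level order): [25, 24, 43, 17, None, 34, None, 14, None, None, None, 6, 15]


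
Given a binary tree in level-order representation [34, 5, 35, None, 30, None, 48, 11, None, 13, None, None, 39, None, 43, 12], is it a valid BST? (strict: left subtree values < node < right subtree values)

Level-order array: [34, 5, 35, None, 30, None, 48, 11, None, 13, None, None, 39, None, 43, 12]
Validate using subtree bounds (lo, hi): at each node, require lo < value < hi,
then recurse left with hi=value and right with lo=value.
Preorder trace (stopping at first violation):
  at node 34 with bounds (-inf, +inf): OK
  at node 5 with bounds (-inf, 34): OK
  at node 30 with bounds (5, 34): OK
  at node 11 with bounds (5, 30): OK
  at node 39 with bounds (11, 30): VIOLATION
Node 39 violates its bound: not (11 < 39 < 30).
Result: Not a valid BST


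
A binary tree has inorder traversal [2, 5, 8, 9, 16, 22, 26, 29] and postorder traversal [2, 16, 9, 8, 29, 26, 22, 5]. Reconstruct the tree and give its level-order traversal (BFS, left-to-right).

Inorder:   [2, 5, 8, 9, 16, 22, 26, 29]
Postorder: [2, 16, 9, 8, 29, 26, 22, 5]
Algorithm: postorder visits root last, so walk postorder right-to-left;
each value is the root of the current inorder slice — split it at that
value, recurse on the right subtree first, then the left.
Recursive splits:
  root=5; inorder splits into left=[2], right=[8, 9, 16, 22, 26, 29]
  root=22; inorder splits into left=[8, 9, 16], right=[26, 29]
  root=26; inorder splits into left=[], right=[29]
  root=29; inorder splits into left=[], right=[]
  root=8; inorder splits into left=[], right=[9, 16]
  root=9; inorder splits into left=[], right=[16]
  root=16; inorder splits into left=[], right=[]
  root=2; inorder splits into left=[], right=[]
Reconstructed level-order: [5, 2, 22, 8, 26, 9, 29, 16]


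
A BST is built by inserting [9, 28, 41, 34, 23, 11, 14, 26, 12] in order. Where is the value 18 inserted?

Starting tree (level order): [9, None, 28, 23, 41, 11, 26, 34, None, None, 14, None, None, None, None, 12]
Insertion path: 9 -> 28 -> 23 -> 11 -> 14
Result: insert 18 as right child of 14
Final tree (level order): [9, None, 28, 23, 41, 11, 26, 34, None, None, 14, None, None, None, None, 12, 18]


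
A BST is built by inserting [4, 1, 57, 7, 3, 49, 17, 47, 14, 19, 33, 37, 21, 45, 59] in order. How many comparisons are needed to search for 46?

Search path for 46: 4 -> 57 -> 7 -> 49 -> 17 -> 47 -> 19 -> 33 -> 37 -> 45
Found: False
Comparisons: 10


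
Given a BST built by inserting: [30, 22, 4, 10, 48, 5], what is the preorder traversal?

Tree insertion order: [30, 22, 4, 10, 48, 5]
Tree (level-order array): [30, 22, 48, 4, None, None, None, None, 10, 5]
Preorder traversal: [30, 22, 4, 10, 5, 48]


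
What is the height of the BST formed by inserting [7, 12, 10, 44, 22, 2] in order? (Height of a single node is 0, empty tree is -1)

Insertion order: [7, 12, 10, 44, 22, 2]
Tree (level-order array): [7, 2, 12, None, None, 10, 44, None, None, 22]
Compute height bottom-up (empty subtree = -1):
  height(2) = 1 + max(-1, -1) = 0
  height(10) = 1 + max(-1, -1) = 0
  height(22) = 1 + max(-1, -1) = 0
  height(44) = 1 + max(0, -1) = 1
  height(12) = 1 + max(0, 1) = 2
  height(7) = 1 + max(0, 2) = 3
Height = 3


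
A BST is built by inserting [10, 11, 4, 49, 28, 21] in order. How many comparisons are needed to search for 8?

Search path for 8: 10 -> 4
Found: False
Comparisons: 2


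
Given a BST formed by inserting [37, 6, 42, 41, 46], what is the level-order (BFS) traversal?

Tree insertion order: [37, 6, 42, 41, 46]
Tree (level-order array): [37, 6, 42, None, None, 41, 46]
BFS from the root, enqueuing left then right child of each popped node:
  queue [37] -> pop 37, enqueue [6, 42], visited so far: [37]
  queue [6, 42] -> pop 6, enqueue [none], visited so far: [37, 6]
  queue [42] -> pop 42, enqueue [41, 46], visited so far: [37, 6, 42]
  queue [41, 46] -> pop 41, enqueue [none], visited so far: [37, 6, 42, 41]
  queue [46] -> pop 46, enqueue [none], visited so far: [37, 6, 42, 41, 46]
Result: [37, 6, 42, 41, 46]


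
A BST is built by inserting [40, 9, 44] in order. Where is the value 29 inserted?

Starting tree (level order): [40, 9, 44]
Insertion path: 40 -> 9
Result: insert 29 as right child of 9
Final tree (level order): [40, 9, 44, None, 29]


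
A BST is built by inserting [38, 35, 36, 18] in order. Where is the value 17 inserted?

Starting tree (level order): [38, 35, None, 18, 36]
Insertion path: 38 -> 35 -> 18
Result: insert 17 as left child of 18
Final tree (level order): [38, 35, None, 18, 36, 17]


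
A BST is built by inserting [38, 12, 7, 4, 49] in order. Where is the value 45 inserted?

Starting tree (level order): [38, 12, 49, 7, None, None, None, 4]
Insertion path: 38 -> 49
Result: insert 45 as left child of 49
Final tree (level order): [38, 12, 49, 7, None, 45, None, 4]


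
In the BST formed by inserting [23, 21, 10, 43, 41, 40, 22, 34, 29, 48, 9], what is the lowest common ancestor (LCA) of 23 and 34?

Tree insertion order: [23, 21, 10, 43, 41, 40, 22, 34, 29, 48, 9]
Tree (level-order array): [23, 21, 43, 10, 22, 41, 48, 9, None, None, None, 40, None, None, None, None, None, 34, None, 29]
In a BST, the LCA of p=23, q=34 is the first node v on the
root-to-leaf path with p <= v <= q (go left if both < v, right if both > v).
Walk from root:
  at 23: 23 <= 23 <= 34, this is the LCA
LCA = 23


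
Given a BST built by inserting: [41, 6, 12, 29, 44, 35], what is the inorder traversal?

Tree insertion order: [41, 6, 12, 29, 44, 35]
Tree (level-order array): [41, 6, 44, None, 12, None, None, None, 29, None, 35]
Inorder traversal: [6, 12, 29, 35, 41, 44]


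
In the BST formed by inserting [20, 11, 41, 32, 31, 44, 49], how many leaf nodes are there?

Tree built from: [20, 11, 41, 32, 31, 44, 49]
Tree (level-order array): [20, 11, 41, None, None, 32, 44, 31, None, None, 49]
Rule: A leaf has 0 children.
Per-node child counts:
  node 20: 2 child(ren)
  node 11: 0 child(ren)
  node 41: 2 child(ren)
  node 32: 1 child(ren)
  node 31: 0 child(ren)
  node 44: 1 child(ren)
  node 49: 0 child(ren)
Matching nodes: [11, 31, 49]
Count of leaf nodes: 3


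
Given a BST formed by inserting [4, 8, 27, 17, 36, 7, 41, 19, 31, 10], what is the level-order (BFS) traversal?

Tree insertion order: [4, 8, 27, 17, 36, 7, 41, 19, 31, 10]
Tree (level-order array): [4, None, 8, 7, 27, None, None, 17, 36, 10, 19, 31, 41]
BFS from the root, enqueuing left then right child of each popped node:
  queue [4] -> pop 4, enqueue [8], visited so far: [4]
  queue [8] -> pop 8, enqueue [7, 27], visited so far: [4, 8]
  queue [7, 27] -> pop 7, enqueue [none], visited so far: [4, 8, 7]
  queue [27] -> pop 27, enqueue [17, 36], visited so far: [4, 8, 7, 27]
  queue [17, 36] -> pop 17, enqueue [10, 19], visited so far: [4, 8, 7, 27, 17]
  queue [36, 10, 19] -> pop 36, enqueue [31, 41], visited so far: [4, 8, 7, 27, 17, 36]
  queue [10, 19, 31, 41] -> pop 10, enqueue [none], visited so far: [4, 8, 7, 27, 17, 36, 10]
  queue [19, 31, 41] -> pop 19, enqueue [none], visited so far: [4, 8, 7, 27, 17, 36, 10, 19]
  queue [31, 41] -> pop 31, enqueue [none], visited so far: [4, 8, 7, 27, 17, 36, 10, 19, 31]
  queue [41] -> pop 41, enqueue [none], visited so far: [4, 8, 7, 27, 17, 36, 10, 19, 31, 41]
Result: [4, 8, 7, 27, 17, 36, 10, 19, 31, 41]


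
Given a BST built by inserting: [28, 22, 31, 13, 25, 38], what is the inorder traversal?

Tree insertion order: [28, 22, 31, 13, 25, 38]
Tree (level-order array): [28, 22, 31, 13, 25, None, 38]
Inorder traversal: [13, 22, 25, 28, 31, 38]


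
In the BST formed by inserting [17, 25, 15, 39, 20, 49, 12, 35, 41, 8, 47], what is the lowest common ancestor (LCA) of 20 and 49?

Tree insertion order: [17, 25, 15, 39, 20, 49, 12, 35, 41, 8, 47]
Tree (level-order array): [17, 15, 25, 12, None, 20, 39, 8, None, None, None, 35, 49, None, None, None, None, 41, None, None, 47]
In a BST, the LCA of p=20, q=49 is the first node v on the
root-to-leaf path with p <= v <= q (go left if both < v, right if both > v).
Walk from root:
  at 17: both 20 and 49 > 17, go right
  at 25: 20 <= 25 <= 49, this is the LCA
LCA = 25


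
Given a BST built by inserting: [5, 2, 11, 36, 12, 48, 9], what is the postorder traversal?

Tree insertion order: [5, 2, 11, 36, 12, 48, 9]
Tree (level-order array): [5, 2, 11, None, None, 9, 36, None, None, 12, 48]
Postorder traversal: [2, 9, 12, 48, 36, 11, 5]


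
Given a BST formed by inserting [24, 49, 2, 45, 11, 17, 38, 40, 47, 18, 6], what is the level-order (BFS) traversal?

Tree insertion order: [24, 49, 2, 45, 11, 17, 38, 40, 47, 18, 6]
Tree (level-order array): [24, 2, 49, None, 11, 45, None, 6, 17, 38, 47, None, None, None, 18, None, 40]
BFS from the root, enqueuing left then right child of each popped node:
  queue [24] -> pop 24, enqueue [2, 49], visited so far: [24]
  queue [2, 49] -> pop 2, enqueue [11], visited so far: [24, 2]
  queue [49, 11] -> pop 49, enqueue [45], visited so far: [24, 2, 49]
  queue [11, 45] -> pop 11, enqueue [6, 17], visited so far: [24, 2, 49, 11]
  queue [45, 6, 17] -> pop 45, enqueue [38, 47], visited so far: [24, 2, 49, 11, 45]
  queue [6, 17, 38, 47] -> pop 6, enqueue [none], visited so far: [24, 2, 49, 11, 45, 6]
  queue [17, 38, 47] -> pop 17, enqueue [18], visited so far: [24, 2, 49, 11, 45, 6, 17]
  queue [38, 47, 18] -> pop 38, enqueue [40], visited so far: [24, 2, 49, 11, 45, 6, 17, 38]
  queue [47, 18, 40] -> pop 47, enqueue [none], visited so far: [24, 2, 49, 11, 45, 6, 17, 38, 47]
  queue [18, 40] -> pop 18, enqueue [none], visited so far: [24, 2, 49, 11, 45, 6, 17, 38, 47, 18]
  queue [40] -> pop 40, enqueue [none], visited so far: [24, 2, 49, 11, 45, 6, 17, 38, 47, 18, 40]
Result: [24, 2, 49, 11, 45, 6, 17, 38, 47, 18, 40]


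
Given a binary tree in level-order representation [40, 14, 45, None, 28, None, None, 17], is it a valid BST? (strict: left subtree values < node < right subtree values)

Level-order array: [40, 14, 45, None, 28, None, None, 17]
Validate using subtree bounds (lo, hi): at each node, require lo < value < hi,
then recurse left with hi=value and right with lo=value.
Preorder trace (stopping at first violation):
  at node 40 with bounds (-inf, +inf): OK
  at node 14 with bounds (-inf, 40): OK
  at node 28 with bounds (14, 40): OK
  at node 17 with bounds (14, 28): OK
  at node 45 with bounds (40, +inf): OK
No violation found at any node.
Result: Valid BST


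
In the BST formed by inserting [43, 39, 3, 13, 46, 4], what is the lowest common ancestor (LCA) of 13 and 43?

Tree insertion order: [43, 39, 3, 13, 46, 4]
Tree (level-order array): [43, 39, 46, 3, None, None, None, None, 13, 4]
In a BST, the LCA of p=13, q=43 is the first node v on the
root-to-leaf path with p <= v <= q (go left if both < v, right if both > v).
Walk from root:
  at 43: 13 <= 43 <= 43, this is the LCA
LCA = 43


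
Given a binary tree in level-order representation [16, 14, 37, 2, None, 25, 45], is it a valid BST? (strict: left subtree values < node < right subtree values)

Level-order array: [16, 14, 37, 2, None, 25, 45]
Validate using subtree bounds (lo, hi): at each node, require lo < value < hi,
then recurse left with hi=value and right with lo=value.
Preorder trace (stopping at first violation):
  at node 16 with bounds (-inf, +inf): OK
  at node 14 with bounds (-inf, 16): OK
  at node 2 with bounds (-inf, 14): OK
  at node 37 with bounds (16, +inf): OK
  at node 25 with bounds (16, 37): OK
  at node 45 with bounds (37, +inf): OK
No violation found at any node.
Result: Valid BST


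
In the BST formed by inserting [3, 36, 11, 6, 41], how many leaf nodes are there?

Tree built from: [3, 36, 11, 6, 41]
Tree (level-order array): [3, None, 36, 11, 41, 6]
Rule: A leaf has 0 children.
Per-node child counts:
  node 3: 1 child(ren)
  node 36: 2 child(ren)
  node 11: 1 child(ren)
  node 6: 0 child(ren)
  node 41: 0 child(ren)
Matching nodes: [6, 41]
Count of leaf nodes: 2


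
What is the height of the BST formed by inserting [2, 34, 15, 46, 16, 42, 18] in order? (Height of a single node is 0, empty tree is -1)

Insertion order: [2, 34, 15, 46, 16, 42, 18]
Tree (level-order array): [2, None, 34, 15, 46, None, 16, 42, None, None, 18]
Compute height bottom-up (empty subtree = -1):
  height(18) = 1 + max(-1, -1) = 0
  height(16) = 1 + max(-1, 0) = 1
  height(15) = 1 + max(-1, 1) = 2
  height(42) = 1 + max(-1, -1) = 0
  height(46) = 1 + max(0, -1) = 1
  height(34) = 1 + max(2, 1) = 3
  height(2) = 1 + max(-1, 3) = 4
Height = 4


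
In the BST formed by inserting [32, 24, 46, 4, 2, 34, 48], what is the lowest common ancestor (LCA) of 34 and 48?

Tree insertion order: [32, 24, 46, 4, 2, 34, 48]
Tree (level-order array): [32, 24, 46, 4, None, 34, 48, 2]
In a BST, the LCA of p=34, q=48 is the first node v on the
root-to-leaf path with p <= v <= q (go left if both < v, right if both > v).
Walk from root:
  at 32: both 34 and 48 > 32, go right
  at 46: 34 <= 46 <= 48, this is the LCA
LCA = 46


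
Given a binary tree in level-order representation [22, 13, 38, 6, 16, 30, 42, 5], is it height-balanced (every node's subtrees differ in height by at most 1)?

Tree (level-order array): [22, 13, 38, 6, 16, 30, 42, 5]
Definition: a tree is height-balanced if, at every node, |h(left) - h(right)| <= 1 (empty subtree has height -1).
Bottom-up per-node check:
  node 5: h_left=-1, h_right=-1, diff=0 [OK], height=0
  node 6: h_left=0, h_right=-1, diff=1 [OK], height=1
  node 16: h_left=-1, h_right=-1, diff=0 [OK], height=0
  node 13: h_left=1, h_right=0, diff=1 [OK], height=2
  node 30: h_left=-1, h_right=-1, diff=0 [OK], height=0
  node 42: h_left=-1, h_right=-1, diff=0 [OK], height=0
  node 38: h_left=0, h_right=0, diff=0 [OK], height=1
  node 22: h_left=2, h_right=1, diff=1 [OK], height=3
All nodes satisfy the balance condition.
Result: Balanced


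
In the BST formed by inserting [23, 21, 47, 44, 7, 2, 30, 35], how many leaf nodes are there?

Tree built from: [23, 21, 47, 44, 7, 2, 30, 35]
Tree (level-order array): [23, 21, 47, 7, None, 44, None, 2, None, 30, None, None, None, None, 35]
Rule: A leaf has 0 children.
Per-node child counts:
  node 23: 2 child(ren)
  node 21: 1 child(ren)
  node 7: 1 child(ren)
  node 2: 0 child(ren)
  node 47: 1 child(ren)
  node 44: 1 child(ren)
  node 30: 1 child(ren)
  node 35: 0 child(ren)
Matching nodes: [2, 35]
Count of leaf nodes: 2


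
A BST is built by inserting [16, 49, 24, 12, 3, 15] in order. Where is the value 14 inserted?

Starting tree (level order): [16, 12, 49, 3, 15, 24]
Insertion path: 16 -> 12 -> 15
Result: insert 14 as left child of 15
Final tree (level order): [16, 12, 49, 3, 15, 24, None, None, None, 14]


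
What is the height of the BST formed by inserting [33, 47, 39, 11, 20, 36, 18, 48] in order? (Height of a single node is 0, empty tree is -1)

Insertion order: [33, 47, 39, 11, 20, 36, 18, 48]
Tree (level-order array): [33, 11, 47, None, 20, 39, 48, 18, None, 36]
Compute height bottom-up (empty subtree = -1):
  height(18) = 1 + max(-1, -1) = 0
  height(20) = 1 + max(0, -1) = 1
  height(11) = 1 + max(-1, 1) = 2
  height(36) = 1 + max(-1, -1) = 0
  height(39) = 1 + max(0, -1) = 1
  height(48) = 1 + max(-1, -1) = 0
  height(47) = 1 + max(1, 0) = 2
  height(33) = 1 + max(2, 2) = 3
Height = 3


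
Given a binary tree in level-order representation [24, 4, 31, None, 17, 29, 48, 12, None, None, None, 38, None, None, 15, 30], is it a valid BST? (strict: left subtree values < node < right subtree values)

Level-order array: [24, 4, 31, None, 17, 29, 48, 12, None, None, None, 38, None, None, 15, 30]
Validate using subtree bounds (lo, hi): at each node, require lo < value < hi,
then recurse left with hi=value and right with lo=value.
Preorder trace (stopping at first violation):
  at node 24 with bounds (-inf, +inf): OK
  at node 4 with bounds (-inf, 24): OK
  at node 17 with bounds (4, 24): OK
  at node 12 with bounds (4, 17): OK
  at node 15 with bounds (12, 17): OK
  at node 31 with bounds (24, +inf): OK
  at node 29 with bounds (24, 31): OK
  at node 48 with bounds (31, +inf): OK
  at node 38 with bounds (31, 48): OK
  at node 30 with bounds (31, 38): VIOLATION
Node 30 violates its bound: not (31 < 30 < 38).
Result: Not a valid BST


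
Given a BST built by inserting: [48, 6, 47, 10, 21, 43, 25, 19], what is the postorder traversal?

Tree insertion order: [48, 6, 47, 10, 21, 43, 25, 19]
Tree (level-order array): [48, 6, None, None, 47, 10, None, None, 21, 19, 43, None, None, 25]
Postorder traversal: [19, 25, 43, 21, 10, 47, 6, 48]


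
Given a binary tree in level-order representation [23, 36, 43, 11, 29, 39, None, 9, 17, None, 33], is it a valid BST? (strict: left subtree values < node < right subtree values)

Level-order array: [23, 36, 43, 11, 29, 39, None, 9, 17, None, 33]
Validate using subtree bounds (lo, hi): at each node, require lo < value < hi,
then recurse left with hi=value and right with lo=value.
Preorder trace (stopping at first violation):
  at node 23 with bounds (-inf, +inf): OK
  at node 36 with bounds (-inf, 23): VIOLATION
Node 36 violates its bound: not (-inf < 36 < 23).
Result: Not a valid BST


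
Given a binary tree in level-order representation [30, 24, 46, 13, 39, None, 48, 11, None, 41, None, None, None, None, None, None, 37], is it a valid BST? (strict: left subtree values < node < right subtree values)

Level-order array: [30, 24, 46, 13, 39, None, 48, 11, None, 41, None, None, None, None, None, None, 37]
Validate using subtree bounds (lo, hi): at each node, require lo < value < hi,
then recurse left with hi=value and right with lo=value.
Preorder trace (stopping at first violation):
  at node 30 with bounds (-inf, +inf): OK
  at node 24 with bounds (-inf, 30): OK
  at node 13 with bounds (-inf, 24): OK
  at node 11 with bounds (-inf, 13): OK
  at node 39 with bounds (24, 30): VIOLATION
Node 39 violates its bound: not (24 < 39 < 30).
Result: Not a valid BST


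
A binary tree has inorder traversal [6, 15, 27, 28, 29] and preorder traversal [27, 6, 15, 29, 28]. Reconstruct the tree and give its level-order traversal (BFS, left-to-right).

Inorder:  [6, 15, 27, 28, 29]
Preorder: [27, 6, 15, 29, 28]
Algorithm: preorder visits root first, so consume preorder in order;
for each root, split the current inorder slice at that value into
left-subtree inorder and right-subtree inorder, then recurse.
Recursive splits:
  root=27; inorder splits into left=[6, 15], right=[28, 29]
  root=6; inorder splits into left=[], right=[15]
  root=15; inorder splits into left=[], right=[]
  root=29; inorder splits into left=[28], right=[]
  root=28; inorder splits into left=[], right=[]
Reconstructed level-order: [27, 6, 29, 15, 28]


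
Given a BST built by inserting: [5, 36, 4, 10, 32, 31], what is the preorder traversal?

Tree insertion order: [5, 36, 4, 10, 32, 31]
Tree (level-order array): [5, 4, 36, None, None, 10, None, None, 32, 31]
Preorder traversal: [5, 4, 36, 10, 32, 31]


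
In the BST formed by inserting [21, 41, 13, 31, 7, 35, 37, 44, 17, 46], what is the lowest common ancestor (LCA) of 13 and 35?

Tree insertion order: [21, 41, 13, 31, 7, 35, 37, 44, 17, 46]
Tree (level-order array): [21, 13, 41, 7, 17, 31, 44, None, None, None, None, None, 35, None, 46, None, 37]
In a BST, the LCA of p=13, q=35 is the first node v on the
root-to-leaf path with p <= v <= q (go left if both < v, right if both > v).
Walk from root:
  at 21: 13 <= 21 <= 35, this is the LCA
LCA = 21


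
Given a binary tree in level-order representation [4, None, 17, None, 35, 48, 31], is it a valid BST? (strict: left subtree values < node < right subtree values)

Level-order array: [4, None, 17, None, 35, 48, 31]
Validate using subtree bounds (lo, hi): at each node, require lo < value < hi,
then recurse left with hi=value and right with lo=value.
Preorder trace (stopping at first violation):
  at node 4 with bounds (-inf, +inf): OK
  at node 17 with bounds (4, +inf): OK
  at node 35 with bounds (17, +inf): OK
  at node 48 with bounds (17, 35): VIOLATION
Node 48 violates its bound: not (17 < 48 < 35).
Result: Not a valid BST


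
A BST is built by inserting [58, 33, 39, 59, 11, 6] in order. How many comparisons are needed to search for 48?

Search path for 48: 58 -> 33 -> 39
Found: False
Comparisons: 3


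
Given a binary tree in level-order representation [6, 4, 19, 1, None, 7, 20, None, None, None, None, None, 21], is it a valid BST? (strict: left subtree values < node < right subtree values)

Level-order array: [6, 4, 19, 1, None, 7, 20, None, None, None, None, None, 21]
Validate using subtree bounds (lo, hi): at each node, require lo < value < hi,
then recurse left with hi=value and right with lo=value.
Preorder trace (stopping at first violation):
  at node 6 with bounds (-inf, +inf): OK
  at node 4 with bounds (-inf, 6): OK
  at node 1 with bounds (-inf, 4): OK
  at node 19 with bounds (6, +inf): OK
  at node 7 with bounds (6, 19): OK
  at node 20 with bounds (19, +inf): OK
  at node 21 with bounds (20, +inf): OK
No violation found at any node.
Result: Valid BST


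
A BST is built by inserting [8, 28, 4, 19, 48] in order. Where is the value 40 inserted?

Starting tree (level order): [8, 4, 28, None, None, 19, 48]
Insertion path: 8 -> 28 -> 48
Result: insert 40 as left child of 48
Final tree (level order): [8, 4, 28, None, None, 19, 48, None, None, 40]


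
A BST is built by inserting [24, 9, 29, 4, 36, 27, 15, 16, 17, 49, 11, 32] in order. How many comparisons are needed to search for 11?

Search path for 11: 24 -> 9 -> 15 -> 11
Found: True
Comparisons: 4


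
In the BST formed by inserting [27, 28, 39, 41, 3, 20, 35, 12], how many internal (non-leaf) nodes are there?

Tree built from: [27, 28, 39, 41, 3, 20, 35, 12]
Tree (level-order array): [27, 3, 28, None, 20, None, 39, 12, None, 35, 41]
Rule: An internal node has at least one child.
Per-node child counts:
  node 27: 2 child(ren)
  node 3: 1 child(ren)
  node 20: 1 child(ren)
  node 12: 0 child(ren)
  node 28: 1 child(ren)
  node 39: 2 child(ren)
  node 35: 0 child(ren)
  node 41: 0 child(ren)
Matching nodes: [27, 3, 20, 28, 39]
Count of internal (non-leaf) nodes: 5


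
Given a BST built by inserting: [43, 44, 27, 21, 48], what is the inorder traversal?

Tree insertion order: [43, 44, 27, 21, 48]
Tree (level-order array): [43, 27, 44, 21, None, None, 48]
Inorder traversal: [21, 27, 43, 44, 48]


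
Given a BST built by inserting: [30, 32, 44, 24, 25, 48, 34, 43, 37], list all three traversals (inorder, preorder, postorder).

Tree insertion order: [30, 32, 44, 24, 25, 48, 34, 43, 37]
Tree (level-order array): [30, 24, 32, None, 25, None, 44, None, None, 34, 48, None, 43, None, None, 37]
Inorder (L, root, R): [24, 25, 30, 32, 34, 37, 43, 44, 48]
Preorder (root, L, R): [30, 24, 25, 32, 44, 34, 43, 37, 48]
Postorder (L, R, root): [25, 24, 37, 43, 34, 48, 44, 32, 30]


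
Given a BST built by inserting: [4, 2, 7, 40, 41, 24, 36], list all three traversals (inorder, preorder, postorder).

Tree insertion order: [4, 2, 7, 40, 41, 24, 36]
Tree (level-order array): [4, 2, 7, None, None, None, 40, 24, 41, None, 36]
Inorder (L, root, R): [2, 4, 7, 24, 36, 40, 41]
Preorder (root, L, R): [4, 2, 7, 40, 24, 36, 41]
Postorder (L, R, root): [2, 36, 24, 41, 40, 7, 4]


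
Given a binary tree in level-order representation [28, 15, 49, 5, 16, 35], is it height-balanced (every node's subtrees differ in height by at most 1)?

Tree (level-order array): [28, 15, 49, 5, 16, 35]
Definition: a tree is height-balanced if, at every node, |h(left) - h(right)| <= 1 (empty subtree has height -1).
Bottom-up per-node check:
  node 5: h_left=-1, h_right=-1, diff=0 [OK], height=0
  node 16: h_left=-1, h_right=-1, diff=0 [OK], height=0
  node 15: h_left=0, h_right=0, diff=0 [OK], height=1
  node 35: h_left=-1, h_right=-1, diff=0 [OK], height=0
  node 49: h_left=0, h_right=-1, diff=1 [OK], height=1
  node 28: h_left=1, h_right=1, diff=0 [OK], height=2
All nodes satisfy the balance condition.
Result: Balanced


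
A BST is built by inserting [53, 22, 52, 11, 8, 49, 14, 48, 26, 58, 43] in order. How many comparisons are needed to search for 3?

Search path for 3: 53 -> 22 -> 11 -> 8
Found: False
Comparisons: 4


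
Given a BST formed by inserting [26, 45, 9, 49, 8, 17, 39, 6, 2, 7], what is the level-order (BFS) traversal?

Tree insertion order: [26, 45, 9, 49, 8, 17, 39, 6, 2, 7]
Tree (level-order array): [26, 9, 45, 8, 17, 39, 49, 6, None, None, None, None, None, None, None, 2, 7]
BFS from the root, enqueuing left then right child of each popped node:
  queue [26] -> pop 26, enqueue [9, 45], visited so far: [26]
  queue [9, 45] -> pop 9, enqueue [8, 17], visited so far: [26, 9]
  queue [45, 8, 17] -> pop 45, enqueue [39, 49], visited so far: [26, 9, 45]
  queue [8, 17, 39, 49] -> pop 8, enqueue [6], visited so far: [26, 9, 45, 8]
  queue [17, 39, 49, 6] -> pop 17, enqueue [none], visited so far: [26, 9, 45, 8, 17]
  queue [39, 49, 6] -> pop 39, enqueue [none], visited so far: [26, 9, 45, 8, 17, 39]
  queue [49, 6] -> pop 49, enqueue [none], visited so far: [26, 9, 45, 8, 17, 39, 49]
  queue [6] -> pop 6, enqueue [2, 7], visited so far: [26, 9, 45, 8, 17, 39, 49, 6]
  queue [2, 7] -> pop 2, enqueue [none], visited so far: [26, 9, 45, 8, 17, 39, 49, 6, 2]
  queue [7] -> pop 7, enqueue [none], visited so far: [26, 9, 45, 8, 17, 39, 49, 6, 2, 7]
Result: [26, 9, 45, 8, 17, 39, 49, 6, 2, 7]


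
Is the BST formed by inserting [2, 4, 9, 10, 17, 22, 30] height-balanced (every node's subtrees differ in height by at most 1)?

Tree (level-order array): [2, None, 4, None, 9, None, 10, None, 17, None, 22, None, 30]
Definition: a tree is height-balanced if, at every node, |h(left) - h(right)| <= 1 (empty subtree has height -1).
Bottom-up per-node check:
  node 30: h_left=-1, h_right=-1, diff=0 [OK], height=0
  node 22: h_left=-1, h_right=0, diff=1 [OK], height=1
  node 17: h_left=-1, h_right=1, diff=2 [FAIL (|-1-1|=2 > 1)], height=2
  node 10: h_left=-1, h_right=2, diff=3 [FAIL (|-1-2|=3 > 1)], height=3
  node 9: h_left=-1, h_right=3, diff=4 [FAIL (|-1-3|=4 > 1)], height=4
  node 4: h_left=-1, h_right=4, diff=5 [FAIL (|-1-4|=5 > 1)], height=5
  node 2: h_left=-1, h_right=5, diff=6 [FAIL (|-1-5|=6 > 1)], height=6
Node 17 violates the condition: |-1 - 1| = 2 > 1.
Result: Not balanced


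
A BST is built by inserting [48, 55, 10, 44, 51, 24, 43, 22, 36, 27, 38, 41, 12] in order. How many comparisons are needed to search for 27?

Search path for 27: 48 -> 10 -> 44 -> 24 -> 43 -> 36 -> 27
Found: True
Comparisons: 7
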